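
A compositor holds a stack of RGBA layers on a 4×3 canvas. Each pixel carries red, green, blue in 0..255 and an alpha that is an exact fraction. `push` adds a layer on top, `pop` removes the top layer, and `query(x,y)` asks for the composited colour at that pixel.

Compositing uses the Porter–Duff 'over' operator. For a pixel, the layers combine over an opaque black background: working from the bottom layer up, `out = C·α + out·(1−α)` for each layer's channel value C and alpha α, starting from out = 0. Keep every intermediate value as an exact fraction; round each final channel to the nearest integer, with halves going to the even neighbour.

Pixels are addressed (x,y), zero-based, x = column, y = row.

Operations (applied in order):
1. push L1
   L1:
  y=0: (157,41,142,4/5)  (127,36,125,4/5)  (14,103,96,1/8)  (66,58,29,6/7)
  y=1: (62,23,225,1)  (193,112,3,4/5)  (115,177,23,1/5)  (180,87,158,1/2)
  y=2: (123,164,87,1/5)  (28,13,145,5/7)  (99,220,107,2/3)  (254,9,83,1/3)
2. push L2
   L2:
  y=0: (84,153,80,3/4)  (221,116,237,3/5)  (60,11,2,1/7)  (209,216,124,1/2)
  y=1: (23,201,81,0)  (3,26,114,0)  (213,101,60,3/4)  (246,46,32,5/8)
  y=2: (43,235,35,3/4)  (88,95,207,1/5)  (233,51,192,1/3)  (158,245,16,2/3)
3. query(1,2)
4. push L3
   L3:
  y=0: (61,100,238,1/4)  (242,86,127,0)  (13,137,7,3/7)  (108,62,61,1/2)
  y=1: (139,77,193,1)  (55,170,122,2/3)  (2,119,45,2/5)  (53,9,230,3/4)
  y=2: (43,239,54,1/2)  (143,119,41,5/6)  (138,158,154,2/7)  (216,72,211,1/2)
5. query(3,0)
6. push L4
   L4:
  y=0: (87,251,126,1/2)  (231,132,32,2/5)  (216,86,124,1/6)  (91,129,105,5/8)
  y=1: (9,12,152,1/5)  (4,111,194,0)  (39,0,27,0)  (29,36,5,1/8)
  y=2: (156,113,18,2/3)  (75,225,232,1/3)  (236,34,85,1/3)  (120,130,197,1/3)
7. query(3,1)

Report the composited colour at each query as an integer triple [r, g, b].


query (1,2) [L1,L2] — begin 0,0,0
L1 α=5/7: [20, 65/7, 725/7]
L2 α=1/5: [168/5, 185/7, 4349/35]
→ [34, 26, 124]

query (3,0) [L1,L2,L3] — begin 0,0,0
+L1 (α=6/7) → [396/7, 348/7, 174/7]
+L2 (α=1/2) → [1859/14, 930/7, 521/7]
+L3 (α=1/2) → [3371/28, 682/7, 474/7]
= [120, 97, 68]

(3,1) stack=L1,L2,L3,L4; from [0,0,0]:
after L1 α=1/2: [90, 87/2, 79]
after L2 α=5/8: [375/2, 721/16, 397/8]
after L3 α=3/4: [693/8, 1153/64, 5917/32]
after L4 α=1/8: [5083/64, 10375/512, 41579/256]
→ [79, 20, 162]


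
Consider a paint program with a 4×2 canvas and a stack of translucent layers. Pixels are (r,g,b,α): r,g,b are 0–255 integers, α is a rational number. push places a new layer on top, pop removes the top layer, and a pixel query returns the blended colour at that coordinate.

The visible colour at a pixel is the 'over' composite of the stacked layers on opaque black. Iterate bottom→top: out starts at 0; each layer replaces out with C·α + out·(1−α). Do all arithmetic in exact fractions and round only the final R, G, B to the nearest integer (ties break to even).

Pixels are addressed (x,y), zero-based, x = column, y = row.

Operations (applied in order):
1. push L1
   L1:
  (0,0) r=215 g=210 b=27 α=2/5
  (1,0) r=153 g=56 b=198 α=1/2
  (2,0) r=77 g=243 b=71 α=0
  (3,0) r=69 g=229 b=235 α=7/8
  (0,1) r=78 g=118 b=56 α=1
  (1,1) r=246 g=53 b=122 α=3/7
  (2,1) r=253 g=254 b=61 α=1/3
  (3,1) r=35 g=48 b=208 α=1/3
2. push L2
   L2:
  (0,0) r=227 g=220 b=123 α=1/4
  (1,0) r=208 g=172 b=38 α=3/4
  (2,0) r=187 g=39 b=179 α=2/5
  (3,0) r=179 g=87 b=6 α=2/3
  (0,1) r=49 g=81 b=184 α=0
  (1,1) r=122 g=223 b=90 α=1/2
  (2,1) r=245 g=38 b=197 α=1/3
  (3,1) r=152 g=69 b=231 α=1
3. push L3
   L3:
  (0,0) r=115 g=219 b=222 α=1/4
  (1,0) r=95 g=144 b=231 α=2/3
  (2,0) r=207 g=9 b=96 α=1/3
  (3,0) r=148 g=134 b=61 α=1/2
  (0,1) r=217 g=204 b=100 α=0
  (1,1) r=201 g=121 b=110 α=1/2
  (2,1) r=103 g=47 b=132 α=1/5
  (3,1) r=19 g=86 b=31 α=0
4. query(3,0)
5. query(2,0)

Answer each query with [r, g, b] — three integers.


at x=3,y=0 over L1,L2,L3:
L1 α=7/8: [483/8, 1603/8, 1645/8]
L2 α=2/3: [3347/24, 2995/24, 1741/24]
L3 α=1/2: [6899/48, 6211/48, 3205/48]
= [144, 129, 67]

query (2,0) [L1,L2,L3] — begin 0,0,0
after L1 α=0: [0, 0, 0]
after L2 α=2/5: [374/5, 78/5, 358/5]
after L3 α=1/3: [1783/15, 67/5, 1196/15]
= [119, 13, 80]


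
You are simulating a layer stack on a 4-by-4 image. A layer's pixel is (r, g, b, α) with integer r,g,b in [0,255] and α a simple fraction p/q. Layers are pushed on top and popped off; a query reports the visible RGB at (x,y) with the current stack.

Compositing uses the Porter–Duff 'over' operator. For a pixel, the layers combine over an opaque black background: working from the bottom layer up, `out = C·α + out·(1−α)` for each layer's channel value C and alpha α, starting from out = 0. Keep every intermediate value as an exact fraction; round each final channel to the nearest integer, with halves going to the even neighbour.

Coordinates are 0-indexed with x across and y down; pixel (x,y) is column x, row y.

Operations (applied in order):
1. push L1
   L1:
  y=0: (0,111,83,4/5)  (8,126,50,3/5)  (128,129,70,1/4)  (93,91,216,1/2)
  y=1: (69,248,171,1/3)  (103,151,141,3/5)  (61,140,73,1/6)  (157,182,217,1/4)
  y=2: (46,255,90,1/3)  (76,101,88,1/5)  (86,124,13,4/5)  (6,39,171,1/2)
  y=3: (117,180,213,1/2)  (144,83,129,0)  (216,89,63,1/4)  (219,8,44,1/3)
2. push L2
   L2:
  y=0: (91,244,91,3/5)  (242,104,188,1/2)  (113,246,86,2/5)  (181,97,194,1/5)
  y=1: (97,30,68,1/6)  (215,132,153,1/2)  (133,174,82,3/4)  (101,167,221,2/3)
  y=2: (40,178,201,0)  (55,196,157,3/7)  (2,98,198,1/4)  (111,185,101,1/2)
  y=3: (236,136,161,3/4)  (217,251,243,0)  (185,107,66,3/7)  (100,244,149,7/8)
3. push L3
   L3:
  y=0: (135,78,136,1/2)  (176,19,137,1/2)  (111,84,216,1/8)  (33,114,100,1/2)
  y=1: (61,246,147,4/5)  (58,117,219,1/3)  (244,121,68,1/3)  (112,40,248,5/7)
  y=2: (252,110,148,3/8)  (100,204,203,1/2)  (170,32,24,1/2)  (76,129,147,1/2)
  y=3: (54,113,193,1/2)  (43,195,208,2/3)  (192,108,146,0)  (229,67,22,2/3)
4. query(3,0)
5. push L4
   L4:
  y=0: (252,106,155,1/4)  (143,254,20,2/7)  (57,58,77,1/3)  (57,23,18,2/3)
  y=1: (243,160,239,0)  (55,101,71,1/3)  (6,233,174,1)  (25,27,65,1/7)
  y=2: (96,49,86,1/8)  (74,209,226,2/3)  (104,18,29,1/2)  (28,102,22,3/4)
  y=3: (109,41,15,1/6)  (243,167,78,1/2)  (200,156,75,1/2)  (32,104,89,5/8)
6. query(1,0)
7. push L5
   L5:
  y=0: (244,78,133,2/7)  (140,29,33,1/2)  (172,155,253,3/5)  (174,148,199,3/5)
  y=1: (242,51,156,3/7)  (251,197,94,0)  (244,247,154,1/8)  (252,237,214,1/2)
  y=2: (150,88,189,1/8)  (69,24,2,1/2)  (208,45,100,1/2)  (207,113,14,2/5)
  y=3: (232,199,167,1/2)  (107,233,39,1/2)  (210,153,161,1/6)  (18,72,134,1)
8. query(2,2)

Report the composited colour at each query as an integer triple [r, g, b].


(3,0) stack=L1,L2,L3; from [0,0,0]:
L1 α=1/2: [93/2, 91/2, 108]
L2 α=1/5: [367/5, 279/5, 626/5]
L3 α=1/2: [266/5, 849/10, 563/5]
→ [53, 85, 113]

query (1,0) [L1,L2,L3,L4] — begin 0,0,0
L1 α=3/5: [24/5, 378/5, 30]
L2 α=1/2: [617/5, 449/5, 109]
L3 α=1/2: [1497/10, 272/5, 123]
L4 α=2/7: [2069/14, 780/7, 655/7]
= [148, 111, 94]

(2,2) stack=L1,L2,L3,L4,L5; from [0,0,0]:
after L1 α=4/5: [344/5, 496/5, 52/5]
after L2 α=1/4: [521/10, 989/10, 573/10]
after L3 α=1/2: [2221/20, 1309/20, 813/20]
after L4 α=1/2: [4301/40, 1669/40, 1393/40]
after L5 α=1/2: [12621/80, 3469/80, 5393/80]
= [158, 43, 67]


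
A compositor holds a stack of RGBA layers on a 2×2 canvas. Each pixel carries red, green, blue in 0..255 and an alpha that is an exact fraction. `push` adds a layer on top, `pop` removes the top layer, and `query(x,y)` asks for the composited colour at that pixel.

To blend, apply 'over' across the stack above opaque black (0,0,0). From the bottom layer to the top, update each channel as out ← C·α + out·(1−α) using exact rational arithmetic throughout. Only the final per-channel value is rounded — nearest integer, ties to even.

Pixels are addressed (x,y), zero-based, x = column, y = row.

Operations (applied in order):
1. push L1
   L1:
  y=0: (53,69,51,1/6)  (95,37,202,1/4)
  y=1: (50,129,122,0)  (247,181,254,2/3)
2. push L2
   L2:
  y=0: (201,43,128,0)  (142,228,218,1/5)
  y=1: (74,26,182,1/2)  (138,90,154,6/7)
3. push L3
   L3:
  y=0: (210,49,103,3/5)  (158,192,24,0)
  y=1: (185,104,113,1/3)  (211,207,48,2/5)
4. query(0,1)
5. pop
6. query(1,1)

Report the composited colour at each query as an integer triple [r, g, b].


at x=0,y=1 over L1,L2,L3:
L1 α=0: [0, 0, 0]
L2 α=1/2: [37, 13, 91]
L3 α=1/3: [259/3, 130/3, 295/3]
→ [86, 43, 98]

at x=1,y=1 over L1,L2:
+L1 (α=2/3) → [494/3, 362/3, 508/3]
+L2 (α=6/7) → [2978/21, 1982/21, 3280/21]
= [142, 94, 156]


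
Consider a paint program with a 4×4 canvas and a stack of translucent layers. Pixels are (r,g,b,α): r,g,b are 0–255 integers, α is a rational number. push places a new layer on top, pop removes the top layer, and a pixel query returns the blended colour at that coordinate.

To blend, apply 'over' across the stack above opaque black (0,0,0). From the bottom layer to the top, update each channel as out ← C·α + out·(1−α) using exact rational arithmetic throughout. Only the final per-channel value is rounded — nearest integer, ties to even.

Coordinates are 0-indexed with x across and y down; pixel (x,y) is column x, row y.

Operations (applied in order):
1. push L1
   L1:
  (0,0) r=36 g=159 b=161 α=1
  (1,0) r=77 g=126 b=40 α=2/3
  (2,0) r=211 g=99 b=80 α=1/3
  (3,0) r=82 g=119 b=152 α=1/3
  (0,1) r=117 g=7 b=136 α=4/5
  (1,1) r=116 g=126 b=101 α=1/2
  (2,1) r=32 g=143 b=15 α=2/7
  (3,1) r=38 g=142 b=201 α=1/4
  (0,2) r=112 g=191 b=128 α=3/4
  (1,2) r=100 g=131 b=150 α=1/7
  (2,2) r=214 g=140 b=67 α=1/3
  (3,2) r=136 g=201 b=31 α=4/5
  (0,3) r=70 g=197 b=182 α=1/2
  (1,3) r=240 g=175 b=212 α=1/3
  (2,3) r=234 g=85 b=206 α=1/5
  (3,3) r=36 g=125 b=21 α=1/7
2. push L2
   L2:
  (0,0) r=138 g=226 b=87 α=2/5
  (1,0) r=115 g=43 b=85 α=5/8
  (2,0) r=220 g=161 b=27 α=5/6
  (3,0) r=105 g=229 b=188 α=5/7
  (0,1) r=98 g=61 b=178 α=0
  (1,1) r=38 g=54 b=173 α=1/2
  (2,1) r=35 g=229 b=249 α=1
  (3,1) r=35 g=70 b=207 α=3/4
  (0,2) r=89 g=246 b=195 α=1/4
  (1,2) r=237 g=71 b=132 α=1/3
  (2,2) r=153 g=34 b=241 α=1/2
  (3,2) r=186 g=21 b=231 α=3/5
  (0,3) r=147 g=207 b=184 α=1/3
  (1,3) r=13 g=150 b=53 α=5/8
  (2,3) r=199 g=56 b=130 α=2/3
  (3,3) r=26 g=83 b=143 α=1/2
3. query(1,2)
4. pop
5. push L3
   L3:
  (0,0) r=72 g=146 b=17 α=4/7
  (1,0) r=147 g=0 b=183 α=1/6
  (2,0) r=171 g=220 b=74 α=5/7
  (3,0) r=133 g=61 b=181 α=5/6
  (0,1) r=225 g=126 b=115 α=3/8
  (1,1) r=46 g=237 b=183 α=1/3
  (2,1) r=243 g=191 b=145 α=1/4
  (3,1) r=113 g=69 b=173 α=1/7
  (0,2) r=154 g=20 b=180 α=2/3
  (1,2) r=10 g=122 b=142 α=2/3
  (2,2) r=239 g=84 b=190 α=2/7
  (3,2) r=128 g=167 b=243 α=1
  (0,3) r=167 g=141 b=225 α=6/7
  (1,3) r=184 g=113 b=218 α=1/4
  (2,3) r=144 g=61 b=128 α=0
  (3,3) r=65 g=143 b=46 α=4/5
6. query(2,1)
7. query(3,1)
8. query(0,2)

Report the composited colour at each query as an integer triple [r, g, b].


query (1,2) [L1,L2] — begin 0,0,0
after L1 α=1/7: [100/7, 131/7, 150/7]
after L2 α=1/3: [1859/21, 253/7, 408/7]
→ [89, 36, 58]

at x=2,y=1 over L1,L3:
+L1 (α=2/7) → [64/7, 286/7, 30/7]
+L3 (α=1/4) → [1893/28, 2195/28, 1105/28]
rounded: [68, 78, 39]

query (3,1) [L1,L3] — begin 0,0,0
L1 α=1/4: [19/2, 71/2, 201/4]
L3 α=1/7: [170/7, 282/7, 949/14]
→ [24, 40, 68]

(0,2) stack=L1,L3; from [0,0,0]:
L1 α=3/4: [84, 573/4, 96]
L3 α=2/3: [392/3, 733/12, 152]
→ [131, 61, 152]


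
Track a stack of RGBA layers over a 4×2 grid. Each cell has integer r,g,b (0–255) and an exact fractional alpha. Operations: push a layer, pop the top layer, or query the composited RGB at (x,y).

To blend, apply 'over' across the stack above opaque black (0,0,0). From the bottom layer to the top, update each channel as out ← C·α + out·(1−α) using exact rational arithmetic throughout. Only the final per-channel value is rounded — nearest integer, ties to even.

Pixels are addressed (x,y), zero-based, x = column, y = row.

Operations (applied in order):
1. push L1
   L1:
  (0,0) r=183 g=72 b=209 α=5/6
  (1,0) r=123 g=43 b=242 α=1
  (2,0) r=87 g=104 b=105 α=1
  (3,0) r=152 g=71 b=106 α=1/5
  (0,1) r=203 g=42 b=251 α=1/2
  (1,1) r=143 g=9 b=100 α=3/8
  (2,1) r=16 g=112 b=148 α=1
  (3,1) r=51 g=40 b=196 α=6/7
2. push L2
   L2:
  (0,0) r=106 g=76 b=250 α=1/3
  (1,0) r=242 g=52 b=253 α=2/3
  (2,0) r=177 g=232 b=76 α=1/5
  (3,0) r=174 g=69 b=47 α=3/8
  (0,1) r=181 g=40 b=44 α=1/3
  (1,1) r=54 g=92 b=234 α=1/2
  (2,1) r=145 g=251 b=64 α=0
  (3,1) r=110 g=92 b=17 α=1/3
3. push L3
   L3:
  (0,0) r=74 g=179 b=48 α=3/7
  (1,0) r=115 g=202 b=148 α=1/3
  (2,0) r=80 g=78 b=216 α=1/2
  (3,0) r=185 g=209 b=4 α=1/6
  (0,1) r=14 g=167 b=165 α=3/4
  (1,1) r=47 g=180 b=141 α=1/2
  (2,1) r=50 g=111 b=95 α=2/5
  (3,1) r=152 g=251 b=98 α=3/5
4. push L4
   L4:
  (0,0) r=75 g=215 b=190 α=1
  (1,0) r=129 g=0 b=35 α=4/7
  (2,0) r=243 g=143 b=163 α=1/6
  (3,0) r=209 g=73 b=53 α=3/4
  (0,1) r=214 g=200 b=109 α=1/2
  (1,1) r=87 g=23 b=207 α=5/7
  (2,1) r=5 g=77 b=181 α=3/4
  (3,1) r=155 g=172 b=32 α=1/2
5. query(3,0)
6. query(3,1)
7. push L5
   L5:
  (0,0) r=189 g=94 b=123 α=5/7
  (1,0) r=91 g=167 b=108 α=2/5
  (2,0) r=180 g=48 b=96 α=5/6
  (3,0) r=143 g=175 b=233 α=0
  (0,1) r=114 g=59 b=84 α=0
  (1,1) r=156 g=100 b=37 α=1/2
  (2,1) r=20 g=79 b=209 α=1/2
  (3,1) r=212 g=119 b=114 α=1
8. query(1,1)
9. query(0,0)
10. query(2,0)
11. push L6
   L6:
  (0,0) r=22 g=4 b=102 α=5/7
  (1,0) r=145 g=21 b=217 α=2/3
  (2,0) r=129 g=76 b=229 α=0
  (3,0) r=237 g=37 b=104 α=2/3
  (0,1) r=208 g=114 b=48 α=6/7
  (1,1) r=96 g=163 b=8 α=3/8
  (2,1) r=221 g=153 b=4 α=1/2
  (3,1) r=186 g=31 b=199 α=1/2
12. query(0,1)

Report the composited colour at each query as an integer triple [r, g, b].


query (3,0) [L1,L2,L3,L4] — begin 0,0,0
+L1 (α=1/5) → [152/5, 71/5, 106/5]
+L2 (α=3/8) → [337/4, 139/4, 247/8]
+L3 (α=1/6) → [2425/24, 1531/24, 1267/48]
+L4 (α=3/4) → [17473/96, 6787/96, 8899/192]
= [182, 71, 46]

query (3,1) [L1,L2,L3,L4] — begin 0,0,0
+L1 (α=6/7) → [306/7, 240/7, 168]
+L2 (α=1/3) → [1382/21, 1124/21, 353/3]
+L3 (α=3/5) → [2468/21, 18061/105, 1588/15]
+L4 (α=1/2) → [5723/42, 36121/210, 1034/15]
rounded: [136, 172, 69]

query (1,1) [L1,L2,L3,L4,L5] — begin 0,0,0
after L1 α=3/8: [429/8, 27/8, 75/2]
after L2 α=1/2: [861/16, 763/16, 543/4]
after L3 α=1/2: [1613/32, 3643/32, 1107/8]
after L4 α=5/7: [8573/112, 5483/112, 5247/28]
after L5 α=1/2: [26045/224, 16683/224, 6283/56]
= [116, 74, 112]

query (0,0) [L1,L2,L3,L4,L5] — begin 0,0,0
+L1 (α=5/6) → [305/2, 60, 1045/6]
+L2 (α=1/3) → [137, 196/3, 1795/9]
+L3 (α=3/7) → [110, 2395/21, 8476/63]
+L4 (α=1) → [75, 215, 190]
+L5 (α=5/7) → [1095/7, 900/7, 995/7]
= [156, 129, 142]

at x=2,y=0 over L1,L2,L3,L4,L5:
after L1 α=1: [87, 104, 105]
after L2 α=1/5: [105, 648/5, 496/5]
after L3 α=1/2: [185/2, 519/5, 788/5]
after L4 α=1/6: [1411/12, 331/3, 317/2]
after L5 α=5/6: [12211/72, 1051/18, 1277/12]
= [170, 58, 106]

query (0,1) [L1,L2,L3,L4,L5,L6] — begin 0,0,0
L1 α=1/2: [203/2, 21, 251/2]
L2 α=1/3: [128, 82/3, 295/3]
L3 α=3/4: [85/2, 1585/12, 445/3]
L4 α=1/2: [513/4, 3985/24, 386/3]
L5 α=0: [513/4, 3985/24, 386/3]
L6 α=6/7: [5505/28, 20401/168, 1250/21]
= [197, 121, 60]


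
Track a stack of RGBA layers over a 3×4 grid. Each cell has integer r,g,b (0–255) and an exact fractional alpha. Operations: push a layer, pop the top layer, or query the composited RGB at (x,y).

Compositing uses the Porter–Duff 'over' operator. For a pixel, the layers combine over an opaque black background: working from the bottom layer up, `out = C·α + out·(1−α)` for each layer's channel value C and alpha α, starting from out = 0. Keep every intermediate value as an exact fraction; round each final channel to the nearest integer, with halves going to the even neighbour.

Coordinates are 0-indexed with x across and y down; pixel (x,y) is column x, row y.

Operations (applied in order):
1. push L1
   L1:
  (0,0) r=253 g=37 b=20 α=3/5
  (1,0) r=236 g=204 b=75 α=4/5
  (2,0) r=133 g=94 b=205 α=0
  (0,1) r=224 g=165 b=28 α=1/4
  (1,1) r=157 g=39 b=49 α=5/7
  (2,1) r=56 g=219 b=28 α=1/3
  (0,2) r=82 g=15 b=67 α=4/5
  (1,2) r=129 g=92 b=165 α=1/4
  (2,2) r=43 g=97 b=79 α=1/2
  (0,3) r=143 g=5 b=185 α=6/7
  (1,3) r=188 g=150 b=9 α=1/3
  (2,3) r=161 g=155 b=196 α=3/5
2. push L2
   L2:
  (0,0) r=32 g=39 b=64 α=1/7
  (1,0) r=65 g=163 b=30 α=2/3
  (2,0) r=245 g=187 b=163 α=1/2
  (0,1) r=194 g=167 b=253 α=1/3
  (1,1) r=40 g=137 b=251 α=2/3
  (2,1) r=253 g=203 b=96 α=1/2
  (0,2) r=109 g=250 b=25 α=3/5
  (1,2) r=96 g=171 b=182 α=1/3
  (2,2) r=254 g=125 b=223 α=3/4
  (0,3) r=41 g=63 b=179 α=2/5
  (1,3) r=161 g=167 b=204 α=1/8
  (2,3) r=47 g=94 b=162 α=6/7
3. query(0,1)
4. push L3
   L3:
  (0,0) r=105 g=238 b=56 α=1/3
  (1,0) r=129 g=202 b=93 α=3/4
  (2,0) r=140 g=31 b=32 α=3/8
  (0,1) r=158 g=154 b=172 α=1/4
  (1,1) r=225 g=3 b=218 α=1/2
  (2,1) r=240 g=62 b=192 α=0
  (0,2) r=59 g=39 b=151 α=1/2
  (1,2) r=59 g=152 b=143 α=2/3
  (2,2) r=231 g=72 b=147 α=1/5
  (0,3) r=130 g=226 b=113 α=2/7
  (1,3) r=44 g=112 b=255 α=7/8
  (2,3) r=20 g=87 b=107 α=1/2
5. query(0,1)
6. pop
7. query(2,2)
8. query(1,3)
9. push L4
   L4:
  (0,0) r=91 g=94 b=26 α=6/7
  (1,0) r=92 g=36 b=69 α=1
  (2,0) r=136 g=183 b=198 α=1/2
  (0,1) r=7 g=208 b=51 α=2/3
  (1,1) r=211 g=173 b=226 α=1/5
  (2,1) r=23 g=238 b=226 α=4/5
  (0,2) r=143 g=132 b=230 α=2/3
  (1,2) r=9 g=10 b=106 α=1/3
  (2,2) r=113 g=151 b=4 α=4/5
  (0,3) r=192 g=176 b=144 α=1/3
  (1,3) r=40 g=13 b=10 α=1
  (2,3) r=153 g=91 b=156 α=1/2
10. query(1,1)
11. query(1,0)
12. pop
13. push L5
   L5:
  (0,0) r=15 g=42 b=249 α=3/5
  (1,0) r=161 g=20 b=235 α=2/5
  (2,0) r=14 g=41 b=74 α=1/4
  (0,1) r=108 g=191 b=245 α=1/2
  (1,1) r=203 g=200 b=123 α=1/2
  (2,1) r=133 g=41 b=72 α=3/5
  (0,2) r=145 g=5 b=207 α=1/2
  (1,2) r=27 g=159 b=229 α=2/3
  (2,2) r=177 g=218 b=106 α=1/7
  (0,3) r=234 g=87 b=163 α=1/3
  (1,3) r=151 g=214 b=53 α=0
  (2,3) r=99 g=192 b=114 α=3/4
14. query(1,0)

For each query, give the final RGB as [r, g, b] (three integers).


(0,1) stack=L1,L2; from [0,0,0]:
after L1 α=1/4: [56, 165/4, 7]
after L2 α=1/3: [102, 499/6, 89]
rounded: [102, 83, 89]

(0,1) stack=L1,L2,L3; from [0,0,0]:
+L1 (α=1/4) → [56, 165/4, 7]
+L2 (α=1/3) → [102, 499/6, 89]
+L3 (α=1/4) → [116, 807/8, 439/4]
= [116, 101, 110]

query (2,2) [L1,L2] — begin 0,0,0
+L1 (α=1/2) → [43/2, 97/2, 79/2]
+L2 (α=3/4) → [1567/8, 847/8, 1417/8]
→ [196, 106, 177]

query (1,3) [L1,L2] — begin 0,0,0
+L1 (α=1/3) → [188/3, 50, 3]
+L2 (α=1/8) → [1799/24, 517/8, 225/8]
rounded: [75, 65, 28]

query (1,1) [L1,L2,L4] — begin 0,0,0
+L1 (α=5/7) → [785/7, 195/7, 35]
+L2 (α=2/3) → [1345/21, 2113/21, 179]
+L4 (α=1/5) → [9811/105, 2417/21, 942/5]
= [93, 115, 188]

query (1,0) [L1,L2,L4] — begin 0,0,0
L1 α=4/5: [944/5, 816/5, 60]
L2 α=2/3: [1594/15, 2446/15, 40]
L4 α=1: [92, 36, 69]
= [92, 36, 69]

at x=1,y=0 over L1,L2,L5:
+L1 (α=4/5) → [944/5, 816/5, 60]
+L2 (α=2/3) → [1594/15, 2446/15, 40]
+L5 (α=2/5) → [3204/25, 2646/25, 118]
→ [128, 106, 118]


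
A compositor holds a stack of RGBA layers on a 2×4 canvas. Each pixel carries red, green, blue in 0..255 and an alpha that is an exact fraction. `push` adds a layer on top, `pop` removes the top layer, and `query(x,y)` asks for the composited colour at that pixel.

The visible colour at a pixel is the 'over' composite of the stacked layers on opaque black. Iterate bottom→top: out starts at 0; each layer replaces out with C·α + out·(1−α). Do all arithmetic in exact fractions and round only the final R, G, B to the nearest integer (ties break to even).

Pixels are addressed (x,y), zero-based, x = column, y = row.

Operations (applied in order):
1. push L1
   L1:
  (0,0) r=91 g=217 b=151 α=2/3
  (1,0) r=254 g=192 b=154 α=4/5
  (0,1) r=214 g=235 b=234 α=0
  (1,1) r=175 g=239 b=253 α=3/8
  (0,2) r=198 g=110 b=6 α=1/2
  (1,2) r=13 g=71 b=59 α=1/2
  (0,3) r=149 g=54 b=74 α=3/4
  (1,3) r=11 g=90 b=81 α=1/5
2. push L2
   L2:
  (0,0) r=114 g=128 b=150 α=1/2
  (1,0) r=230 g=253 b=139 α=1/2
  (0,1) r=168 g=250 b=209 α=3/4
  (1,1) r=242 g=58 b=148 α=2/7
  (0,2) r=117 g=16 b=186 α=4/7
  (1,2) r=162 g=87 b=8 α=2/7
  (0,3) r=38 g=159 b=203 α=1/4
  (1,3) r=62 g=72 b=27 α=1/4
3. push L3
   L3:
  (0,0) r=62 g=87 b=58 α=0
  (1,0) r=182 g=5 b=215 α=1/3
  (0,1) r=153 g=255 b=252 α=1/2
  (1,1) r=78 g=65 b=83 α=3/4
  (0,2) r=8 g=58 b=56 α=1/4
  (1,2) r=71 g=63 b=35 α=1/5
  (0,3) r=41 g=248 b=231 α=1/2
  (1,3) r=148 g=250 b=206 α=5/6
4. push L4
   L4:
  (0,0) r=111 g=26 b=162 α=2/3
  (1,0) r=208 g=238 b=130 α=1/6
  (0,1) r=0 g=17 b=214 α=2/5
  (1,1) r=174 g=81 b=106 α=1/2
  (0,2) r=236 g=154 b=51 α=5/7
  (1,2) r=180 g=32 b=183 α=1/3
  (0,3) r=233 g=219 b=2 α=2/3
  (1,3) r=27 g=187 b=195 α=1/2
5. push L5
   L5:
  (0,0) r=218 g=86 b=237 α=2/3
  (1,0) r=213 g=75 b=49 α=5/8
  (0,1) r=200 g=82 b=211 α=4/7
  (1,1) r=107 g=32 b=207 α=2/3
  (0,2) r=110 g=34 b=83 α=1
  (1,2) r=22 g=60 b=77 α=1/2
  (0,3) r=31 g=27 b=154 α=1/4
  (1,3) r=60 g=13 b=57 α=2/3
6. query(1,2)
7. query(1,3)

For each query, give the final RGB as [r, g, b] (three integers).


(1,2) stack=L1,L2,L3,L4,L5; from [0,0,0]:
L1 α=1/2: [13/2, 71/2, 59/2]
L2 α=2/7: [713/14, 703/14, 327/14]
L3 α=1/5: [1923/35, 1847/35, 899/35]
L4 α=1/3: [3382/35, 4814/105, 8203/105]
L5 α=1/2: [2076/35, 5557/105, 8144/105]
rounded: [59, 53, 78]

(1,3) stack=L1,L2,L3,L4,L5; from [0,0,0]:
+L1 (α=1/5) → [11/5, 18, 81/5]
+L2 (α=1/4) → [343/20, 63/2, 189/10]
+L3 (α=5/6) → [15143/120, 2563/12, 10489/60]
+L4 (α=1/2) → [18383/240, 4807/24, 22189/120]
+L5 (α=2/3) → [47183/720, 5431/72, 35869/360]
→ [66, 75, 100]


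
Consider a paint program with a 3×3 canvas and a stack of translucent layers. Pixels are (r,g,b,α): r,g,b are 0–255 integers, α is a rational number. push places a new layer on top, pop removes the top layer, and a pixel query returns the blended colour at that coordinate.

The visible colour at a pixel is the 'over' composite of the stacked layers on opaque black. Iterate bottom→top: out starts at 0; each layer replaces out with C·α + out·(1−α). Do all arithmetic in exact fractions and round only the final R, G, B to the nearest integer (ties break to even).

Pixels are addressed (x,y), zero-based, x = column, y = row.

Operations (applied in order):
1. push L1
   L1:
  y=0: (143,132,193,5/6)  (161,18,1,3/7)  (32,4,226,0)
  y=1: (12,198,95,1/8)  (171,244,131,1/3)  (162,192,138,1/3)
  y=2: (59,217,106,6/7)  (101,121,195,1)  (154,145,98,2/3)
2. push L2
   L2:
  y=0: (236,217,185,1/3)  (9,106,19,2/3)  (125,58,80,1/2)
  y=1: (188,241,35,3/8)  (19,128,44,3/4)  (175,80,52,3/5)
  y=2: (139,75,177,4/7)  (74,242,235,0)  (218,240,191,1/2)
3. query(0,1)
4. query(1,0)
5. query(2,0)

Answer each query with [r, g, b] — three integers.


at x=0,y=1 over L1,L2:
L1 α=1/8: [3/2, 99/4, 95/8]
L2 α=3/8: [1143/16, 3387/32, 1315/64]
= [71, 106, 21]

(1,0) stack=L1,L2; from [0,0,0]:
after L1 α=3/7: [69, 54/7, 3/7]
after L2 α=2/3: [29, 1538/21, 269/21]
rounded: [29, 73, 13]

at x=2,y=0 over L1,L2:
L1 α=0: [0, 0, 0]
L2 α=1/2: [125/2, 29, 40]
→ [62, 29, 40]


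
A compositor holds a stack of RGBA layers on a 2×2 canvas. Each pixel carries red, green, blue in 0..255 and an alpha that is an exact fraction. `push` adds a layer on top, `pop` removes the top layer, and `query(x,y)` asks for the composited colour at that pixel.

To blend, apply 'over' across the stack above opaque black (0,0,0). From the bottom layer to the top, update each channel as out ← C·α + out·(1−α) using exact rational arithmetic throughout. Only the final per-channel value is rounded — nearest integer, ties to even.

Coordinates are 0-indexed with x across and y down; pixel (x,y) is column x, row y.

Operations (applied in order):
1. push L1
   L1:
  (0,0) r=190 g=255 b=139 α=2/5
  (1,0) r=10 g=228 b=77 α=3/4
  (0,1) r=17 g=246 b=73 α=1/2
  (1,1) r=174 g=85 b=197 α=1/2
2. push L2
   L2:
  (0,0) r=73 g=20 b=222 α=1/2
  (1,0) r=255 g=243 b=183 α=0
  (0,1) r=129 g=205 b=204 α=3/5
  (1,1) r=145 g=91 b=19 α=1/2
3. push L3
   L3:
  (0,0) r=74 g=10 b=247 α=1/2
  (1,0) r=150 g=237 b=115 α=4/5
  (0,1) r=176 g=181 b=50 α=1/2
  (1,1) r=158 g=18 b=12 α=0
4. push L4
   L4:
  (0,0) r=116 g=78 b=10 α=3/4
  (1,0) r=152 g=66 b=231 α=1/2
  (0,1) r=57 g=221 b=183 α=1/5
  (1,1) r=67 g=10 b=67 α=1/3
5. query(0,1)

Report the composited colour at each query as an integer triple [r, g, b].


(0,1) stack=L1,L2,L3,L4; from [0,0,0]:
L1 α=1/2: [17/2, 123, 73/2]
L2 α=3/5: [404/5, 861/5, 137]
L3 α=1/2: [642/5, 883/5, 187/2]
L4 α=1/5: [2853/25, 4637/25, 557/5]
rounded: [114, 185, 111]


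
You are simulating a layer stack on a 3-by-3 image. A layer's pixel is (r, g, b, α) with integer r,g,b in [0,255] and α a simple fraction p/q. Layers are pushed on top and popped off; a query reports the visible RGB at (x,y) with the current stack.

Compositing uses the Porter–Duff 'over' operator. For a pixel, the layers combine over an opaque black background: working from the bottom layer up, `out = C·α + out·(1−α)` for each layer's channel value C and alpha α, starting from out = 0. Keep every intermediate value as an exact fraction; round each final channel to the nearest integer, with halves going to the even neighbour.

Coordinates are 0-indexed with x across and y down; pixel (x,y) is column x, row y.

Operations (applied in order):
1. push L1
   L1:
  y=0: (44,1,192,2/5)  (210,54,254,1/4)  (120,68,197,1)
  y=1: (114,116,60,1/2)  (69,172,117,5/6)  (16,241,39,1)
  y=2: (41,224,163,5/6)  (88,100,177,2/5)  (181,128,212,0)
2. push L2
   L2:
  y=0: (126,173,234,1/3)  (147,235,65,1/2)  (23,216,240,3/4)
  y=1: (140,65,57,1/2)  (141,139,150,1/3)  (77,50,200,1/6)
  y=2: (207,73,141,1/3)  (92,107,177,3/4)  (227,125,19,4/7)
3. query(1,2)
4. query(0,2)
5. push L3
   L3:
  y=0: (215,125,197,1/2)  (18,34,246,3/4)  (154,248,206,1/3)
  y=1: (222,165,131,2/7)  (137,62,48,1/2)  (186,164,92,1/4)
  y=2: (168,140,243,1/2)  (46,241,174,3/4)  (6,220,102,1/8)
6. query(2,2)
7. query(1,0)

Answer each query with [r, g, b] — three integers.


at x=1,y=2 over L1,L2:
L1 α=2/5: [176/5, 40, 354/5]
L2 α=3/4: [389/5, 361/4, 3009/20]
rounded: [78, 90, 150]

query (0,2) [L1,L2] — begin 0,0,0
+L1 (α=5/6) → [205/6, 560/3, 815/6]
+L2 (α=1/3) → [826/9, 1339/9, 1238/9]
= [92, 149, 138]

(2,2) stack=L1,L2,L3; from [0,0,0]:
after L1 α=0: [0, 0, 0]
after L2 α=4/7: [908/7, 500/7, 76/7]
after L3 α=1/8: [457/4, 90, 89/4]
= [114, 90, 22]

(1,0) stack=L1,L2,L3; from [0,0,0]:
+L1 (α=1/4) → [105/2, 27/2, 127/2]
+L2 (α=1/2) → [399/4, 497/4, 257/4]
+L3 (α=3/4) → [615/16, 905/16, 3209/16]
= [38, 57, 201]


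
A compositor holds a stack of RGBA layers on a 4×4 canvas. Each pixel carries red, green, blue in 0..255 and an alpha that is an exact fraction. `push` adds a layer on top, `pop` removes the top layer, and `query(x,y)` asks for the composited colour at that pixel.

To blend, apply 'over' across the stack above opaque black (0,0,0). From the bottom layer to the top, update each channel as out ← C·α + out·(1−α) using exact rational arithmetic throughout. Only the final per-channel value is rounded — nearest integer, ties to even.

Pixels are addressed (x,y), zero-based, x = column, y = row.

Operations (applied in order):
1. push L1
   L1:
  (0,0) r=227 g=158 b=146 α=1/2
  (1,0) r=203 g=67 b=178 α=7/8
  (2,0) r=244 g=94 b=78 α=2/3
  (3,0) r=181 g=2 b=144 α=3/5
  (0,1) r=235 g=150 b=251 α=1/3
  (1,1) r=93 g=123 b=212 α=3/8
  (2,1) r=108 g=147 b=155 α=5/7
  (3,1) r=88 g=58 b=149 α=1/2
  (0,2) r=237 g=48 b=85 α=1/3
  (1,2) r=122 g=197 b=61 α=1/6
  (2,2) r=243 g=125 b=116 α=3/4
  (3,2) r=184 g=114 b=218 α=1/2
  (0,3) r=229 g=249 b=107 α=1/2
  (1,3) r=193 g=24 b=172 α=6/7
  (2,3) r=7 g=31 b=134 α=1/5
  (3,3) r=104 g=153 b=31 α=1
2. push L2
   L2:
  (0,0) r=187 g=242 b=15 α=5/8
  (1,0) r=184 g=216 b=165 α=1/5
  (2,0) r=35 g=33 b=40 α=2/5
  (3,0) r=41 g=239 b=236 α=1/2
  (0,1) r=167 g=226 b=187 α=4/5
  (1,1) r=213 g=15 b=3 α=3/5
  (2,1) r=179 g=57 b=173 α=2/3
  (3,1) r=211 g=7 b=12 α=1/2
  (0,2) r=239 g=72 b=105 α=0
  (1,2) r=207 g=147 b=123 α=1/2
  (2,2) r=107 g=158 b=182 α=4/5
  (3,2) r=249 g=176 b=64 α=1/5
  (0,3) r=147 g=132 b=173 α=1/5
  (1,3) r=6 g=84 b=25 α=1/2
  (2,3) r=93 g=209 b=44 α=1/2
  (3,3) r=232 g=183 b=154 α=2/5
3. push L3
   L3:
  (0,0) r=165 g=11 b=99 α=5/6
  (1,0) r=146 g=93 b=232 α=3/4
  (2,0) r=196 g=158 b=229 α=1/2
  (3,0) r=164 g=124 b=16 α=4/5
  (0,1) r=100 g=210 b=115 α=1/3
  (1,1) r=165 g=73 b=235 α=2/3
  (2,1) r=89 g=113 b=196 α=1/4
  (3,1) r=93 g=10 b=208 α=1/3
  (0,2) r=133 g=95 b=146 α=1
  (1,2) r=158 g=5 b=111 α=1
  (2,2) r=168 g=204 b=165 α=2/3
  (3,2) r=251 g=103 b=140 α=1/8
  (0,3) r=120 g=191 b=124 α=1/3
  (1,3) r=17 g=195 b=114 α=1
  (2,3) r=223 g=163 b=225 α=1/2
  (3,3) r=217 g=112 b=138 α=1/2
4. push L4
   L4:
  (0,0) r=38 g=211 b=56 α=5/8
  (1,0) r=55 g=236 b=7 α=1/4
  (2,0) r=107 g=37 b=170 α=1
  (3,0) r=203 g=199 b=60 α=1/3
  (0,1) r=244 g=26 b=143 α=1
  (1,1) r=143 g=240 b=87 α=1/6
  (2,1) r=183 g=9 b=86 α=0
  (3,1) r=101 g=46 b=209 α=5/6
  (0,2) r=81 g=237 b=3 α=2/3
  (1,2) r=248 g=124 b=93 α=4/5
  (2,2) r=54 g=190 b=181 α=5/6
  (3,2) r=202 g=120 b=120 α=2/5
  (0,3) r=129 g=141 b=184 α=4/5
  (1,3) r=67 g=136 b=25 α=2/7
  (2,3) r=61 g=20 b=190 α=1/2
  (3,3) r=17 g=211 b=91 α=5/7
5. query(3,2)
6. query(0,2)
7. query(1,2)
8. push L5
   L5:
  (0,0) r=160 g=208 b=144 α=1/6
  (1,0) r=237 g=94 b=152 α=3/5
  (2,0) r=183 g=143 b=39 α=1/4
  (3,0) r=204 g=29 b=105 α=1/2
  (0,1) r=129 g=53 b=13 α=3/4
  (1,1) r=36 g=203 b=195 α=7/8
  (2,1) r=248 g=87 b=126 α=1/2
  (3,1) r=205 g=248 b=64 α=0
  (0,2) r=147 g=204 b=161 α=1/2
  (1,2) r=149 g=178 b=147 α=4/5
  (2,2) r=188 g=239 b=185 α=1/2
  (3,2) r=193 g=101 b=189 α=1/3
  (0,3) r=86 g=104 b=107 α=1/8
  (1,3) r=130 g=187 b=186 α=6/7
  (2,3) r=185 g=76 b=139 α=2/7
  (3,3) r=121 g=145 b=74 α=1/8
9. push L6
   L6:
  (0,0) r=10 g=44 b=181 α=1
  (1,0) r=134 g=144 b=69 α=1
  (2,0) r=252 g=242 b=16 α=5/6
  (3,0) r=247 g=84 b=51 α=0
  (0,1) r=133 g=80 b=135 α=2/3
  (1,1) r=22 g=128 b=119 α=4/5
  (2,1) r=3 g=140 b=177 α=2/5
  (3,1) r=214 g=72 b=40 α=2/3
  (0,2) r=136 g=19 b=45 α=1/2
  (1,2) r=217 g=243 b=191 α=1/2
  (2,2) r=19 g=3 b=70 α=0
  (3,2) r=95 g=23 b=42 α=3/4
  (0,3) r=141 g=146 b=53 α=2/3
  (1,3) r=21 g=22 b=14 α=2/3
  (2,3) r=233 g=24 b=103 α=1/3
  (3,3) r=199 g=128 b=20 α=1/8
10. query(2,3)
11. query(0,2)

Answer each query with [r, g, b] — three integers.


(3,2) stack=L1,L2,L3,L4; from [0,0,0]:
+L1 (α=1/2) → [92, 57, 109]
+L2 (α=1/5) → [617/5, 404/5, 100]
+L3 (α=1/8) → [2787/20, 3343/40, 105]
+L4 (α=2/5) → [16441/100, 19629/200, 111]
rounded: [164, 98, 111]

at x=0,y=2 over L1,L2,L3,L4:
+L1 (α=1/3) → [79, 16, 85/3]
+L2 (α=0) → [79, 16, 85/3]
+L3 (α=1) → [133, 95, 146]
+L4 (α=2/3) → [295/3, 569/3, 152/3]
rounded: [98, 190, 51]

at x=1,y=2 over L1,L2,L3,L4:
after L1 α=1/6: [61/3, 197/6, 61/6]
after L2 α=1/2: [341/3, 1079/12, 799/12]
after L3 α=1: [158, 5, 111]
after L4 α=4/5: [230, 501/5, 483/5]
→ [230, 100, 97]

(2,3) stack=L1,L2,L3,L4,L5,L6; from [0,0,0]:
after L1 α=1/5: [7/5, 31/5, 134/5]
after L2 α=1/2: [236/5, 538/5, 177/5]
after L3 α=1/2: [1351/10, 1353/10, 651/5]
after L4 α=1/2: [1961/20, 1553/20, 1601/10]
after L5 α=2/7: [3441/28, 2161/28, 2157/14]
after L6 α=1/3: [6703/42, 2497/42, 2878/21]
= [160, 59, 137]

query (0,2) [L1,L2,L3,L4,L5,L6] — begin 0,0,0
after L1 α=1/3: [79, 16, 85/3]
after L2 α=0: [79, 16, 85/3]
after L3 α=1: [133, 95, 146]
after L4 α=2/3: [295/3, 569/3, 152/3]
after L5 α=1/2: [368/3, 1181/6, 635/6]
after L6 α=1/2: [388/3, 1295/12, 905/12]
→ [129, 108, 75]


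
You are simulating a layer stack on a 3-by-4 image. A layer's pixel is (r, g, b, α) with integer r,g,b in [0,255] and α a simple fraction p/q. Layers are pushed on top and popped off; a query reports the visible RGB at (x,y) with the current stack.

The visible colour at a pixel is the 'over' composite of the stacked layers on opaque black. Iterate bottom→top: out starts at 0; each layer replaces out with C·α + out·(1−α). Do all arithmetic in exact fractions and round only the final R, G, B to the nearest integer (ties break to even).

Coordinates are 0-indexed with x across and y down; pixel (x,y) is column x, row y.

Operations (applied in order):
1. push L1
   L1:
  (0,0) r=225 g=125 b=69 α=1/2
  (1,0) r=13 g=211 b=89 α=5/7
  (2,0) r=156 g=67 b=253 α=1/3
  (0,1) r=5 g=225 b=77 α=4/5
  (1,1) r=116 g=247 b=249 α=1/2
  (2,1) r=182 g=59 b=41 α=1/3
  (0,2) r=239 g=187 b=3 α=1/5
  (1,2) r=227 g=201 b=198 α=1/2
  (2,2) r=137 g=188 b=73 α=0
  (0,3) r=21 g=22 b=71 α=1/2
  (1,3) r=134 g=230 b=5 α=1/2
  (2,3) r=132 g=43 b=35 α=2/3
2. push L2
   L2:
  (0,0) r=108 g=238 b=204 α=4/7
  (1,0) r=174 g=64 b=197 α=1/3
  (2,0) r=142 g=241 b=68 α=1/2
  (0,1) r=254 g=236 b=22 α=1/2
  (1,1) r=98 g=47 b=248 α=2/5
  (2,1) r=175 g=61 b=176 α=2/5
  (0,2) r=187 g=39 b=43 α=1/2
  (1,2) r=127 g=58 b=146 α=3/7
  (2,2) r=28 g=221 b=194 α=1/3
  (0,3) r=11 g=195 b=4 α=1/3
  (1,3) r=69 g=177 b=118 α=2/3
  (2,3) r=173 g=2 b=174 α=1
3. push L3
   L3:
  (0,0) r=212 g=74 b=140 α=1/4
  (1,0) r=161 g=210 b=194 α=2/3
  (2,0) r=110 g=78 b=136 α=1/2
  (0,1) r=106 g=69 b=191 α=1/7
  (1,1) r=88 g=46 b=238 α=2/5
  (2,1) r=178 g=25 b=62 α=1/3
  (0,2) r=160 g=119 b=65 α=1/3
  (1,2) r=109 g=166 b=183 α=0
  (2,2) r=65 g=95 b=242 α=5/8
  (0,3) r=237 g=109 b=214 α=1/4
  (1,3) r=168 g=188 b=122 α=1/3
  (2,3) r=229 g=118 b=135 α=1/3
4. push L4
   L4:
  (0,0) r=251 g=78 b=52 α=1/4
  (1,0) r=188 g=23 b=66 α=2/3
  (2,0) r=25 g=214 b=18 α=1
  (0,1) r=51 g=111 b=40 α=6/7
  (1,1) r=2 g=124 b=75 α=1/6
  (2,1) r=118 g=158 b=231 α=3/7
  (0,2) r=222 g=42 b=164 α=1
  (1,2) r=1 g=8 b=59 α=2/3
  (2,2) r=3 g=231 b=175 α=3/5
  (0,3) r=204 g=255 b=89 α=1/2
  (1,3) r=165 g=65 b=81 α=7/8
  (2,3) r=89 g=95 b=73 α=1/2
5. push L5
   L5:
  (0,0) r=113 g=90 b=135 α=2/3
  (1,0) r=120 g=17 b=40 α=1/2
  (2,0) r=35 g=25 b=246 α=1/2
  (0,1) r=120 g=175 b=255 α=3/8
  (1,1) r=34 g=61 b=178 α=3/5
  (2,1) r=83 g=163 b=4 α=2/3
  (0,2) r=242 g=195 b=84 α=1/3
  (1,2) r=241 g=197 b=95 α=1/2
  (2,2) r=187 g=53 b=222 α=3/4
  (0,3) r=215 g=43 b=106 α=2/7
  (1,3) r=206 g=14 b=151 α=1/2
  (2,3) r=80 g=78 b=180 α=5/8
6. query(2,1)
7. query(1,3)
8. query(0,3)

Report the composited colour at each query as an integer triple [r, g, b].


at x=2,y=1 over L1,L2,L3,L4,L5:
+L1 (α=1/3) → [182/3, 59/3, 41/3]
+L2 (α=2/5) → [532/5, 181/5, 393/5]
+L3 (α=1/3) → [1954/15, 487/15, 1096/15]
+L4 (α=3/7) → [13126/105, 1294/15, 14779/105]
+L5 (α=2/3) → [30556/315, 6184/45, 15619/315]
= [97, 137, 50]

at x=1,y=3 over L1,L2,L3,L4,L5:
after L1 α=1/2: [67, 115, 5/2]
after L2 α=2/3: [205/3, 469/3, 159/2]
after L3 α=1/3: [914/9, 1502/9, 281/3]
after L4 α=7/8: [11309/72, 5597/72, 991/12]
after L5 α=1/2: [26141/144, 6605/144, 2803/24]
rounded: [182, 46, 117]

at x=0,y=3 over L1,L2,L3,L4,L5:
+L1 (α=1/2) → [21/2, 11, 71/2]
+L2 (α=1/3) → [32/3, 217/3, 25]
+L3 (α=1/4) → [269/4, 163/2, 289/4]
+L4 (α=1/2) → [1085/8, 673/4, 645/8]
+L5 (α=2/7) → [8865/56, 3709/28, 703/8]
rounded: [158, 132, 88]


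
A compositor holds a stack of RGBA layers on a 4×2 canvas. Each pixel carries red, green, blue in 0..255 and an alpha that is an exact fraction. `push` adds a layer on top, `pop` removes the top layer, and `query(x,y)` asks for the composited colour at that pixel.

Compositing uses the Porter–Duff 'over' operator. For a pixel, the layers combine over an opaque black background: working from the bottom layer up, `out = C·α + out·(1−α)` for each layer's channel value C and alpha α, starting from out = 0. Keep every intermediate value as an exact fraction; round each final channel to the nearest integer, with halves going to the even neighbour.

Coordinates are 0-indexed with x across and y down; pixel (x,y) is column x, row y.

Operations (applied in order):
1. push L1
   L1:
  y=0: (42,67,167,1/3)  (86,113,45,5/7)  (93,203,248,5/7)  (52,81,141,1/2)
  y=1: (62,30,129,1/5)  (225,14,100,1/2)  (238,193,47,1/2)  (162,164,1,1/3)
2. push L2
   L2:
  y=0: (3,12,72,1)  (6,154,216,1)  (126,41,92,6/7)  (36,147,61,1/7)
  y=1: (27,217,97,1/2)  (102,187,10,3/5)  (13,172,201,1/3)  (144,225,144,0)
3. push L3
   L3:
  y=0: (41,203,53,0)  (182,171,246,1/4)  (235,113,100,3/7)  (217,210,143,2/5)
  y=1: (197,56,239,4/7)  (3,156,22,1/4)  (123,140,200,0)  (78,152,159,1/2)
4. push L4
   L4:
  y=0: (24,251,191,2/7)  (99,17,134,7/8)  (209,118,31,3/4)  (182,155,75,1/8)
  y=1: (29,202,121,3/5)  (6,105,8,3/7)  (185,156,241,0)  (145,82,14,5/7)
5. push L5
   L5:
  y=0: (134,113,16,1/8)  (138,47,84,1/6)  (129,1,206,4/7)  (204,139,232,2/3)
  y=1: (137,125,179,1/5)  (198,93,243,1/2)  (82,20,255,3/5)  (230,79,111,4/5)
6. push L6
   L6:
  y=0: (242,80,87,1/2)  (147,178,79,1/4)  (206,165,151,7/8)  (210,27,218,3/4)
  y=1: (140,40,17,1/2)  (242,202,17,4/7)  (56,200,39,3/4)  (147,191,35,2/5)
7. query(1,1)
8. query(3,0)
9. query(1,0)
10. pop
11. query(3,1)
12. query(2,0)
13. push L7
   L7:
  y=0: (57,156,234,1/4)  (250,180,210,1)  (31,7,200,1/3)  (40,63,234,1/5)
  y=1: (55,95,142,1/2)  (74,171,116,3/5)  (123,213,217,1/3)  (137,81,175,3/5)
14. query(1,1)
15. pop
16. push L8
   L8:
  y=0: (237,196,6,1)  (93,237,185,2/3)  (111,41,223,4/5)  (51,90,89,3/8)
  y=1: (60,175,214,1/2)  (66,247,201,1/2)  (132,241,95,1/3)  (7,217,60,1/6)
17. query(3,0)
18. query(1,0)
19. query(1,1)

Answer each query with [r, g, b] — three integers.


query (1,1) [L1,L2,L3,L4,L5,L6] — begin 0,0,0
L1 α=1/2: [225/2, 7, 50]
L2 α=3/5: [531/5, 115, 26]
L3 α=1/4: [402/5, 501/4, 25]
L4 α=3/7: [1698/35, 816/7, 124/7]
L5 α=1/2: [4314/35, 1467/14, 1825/14]
L6 α=4/7: [46822/245, 15713/98, 6427/98]
rounded: [191, 160, 66]

at x=3,y=0 over L1,L2,L3,L4,L5,L6:
after L1 α=1/2: [26, 81/2, 141/2]
after L2 α=1/7: [192/7, 390/7, 484/7]
after L3 α=2/5: [3614/35, 822/7, 3454/35]
after L4 α=1/8: [1131/10, 977/8, 3829/40]
after L5 α=2/3: [1737/10, 1067/8, 7463/40]
after L6 α=3/4: [8037/40, 1715/32, 33623/160]
= [201, 54, 210]

at x=1,y=0 over L1,L2,L3,L4,L5,L6:
+L1 (α=5/7) → [430/7, 565/7, 225/7]
+L2 (α=1) → [6, 154, 216]
+L3 (α=1/4) → [50, 633/4, 447/2]
+L4 (α=7/8) → [743/8, 1109/32, 2323/16]
+L5 (α=1/6) → [4819/48, 7049/192, 12959/96]
+L6 (α=1/4) → [7171/64, 18441/256, 15487/128]
rounded: [112, 72, 121]

(3,1) stack=L1,L2,L3,L4,L5; from [0,0,0]:
+L1 (α=1/3) → [54, 164/3, 1/3]
+L2 (α=0) → [54, 164/3, 1/3]
+L3 (α=1/2) → [66, 310/3, 239/3]
+L4 (α=5/7) → [857/7, 1850/21, 688/21]
+L5 (α=4/5) → [7297/35, 8486/105, 10012/105]
→ [208, 81, 95]

(2,0) stack=L1,L2,L3,L4,L5; from [0,0,0]:
after L1 α=5/7: [465/7, 145, 1240/7]
after L2 α=6/7: [5757/49, 391/7, 5104/49]
after L3 α=3/7: [57573/343, 3937/49, 35116/343]
after L4 α=3/4: [136317/686, 21283/196, 67015/1372]
after L5 α=4/7: [762927/4802, 64633/1372, 1331573/9604]
= [159, 47, 139]

query (1,1) [L1,L2,L3,L4,L5,L7] — begin 0,0,0
after L1 α=1/2: [225/2, 7, 50]
after L2 α=3/5: [531/5, 115, 26]
after L3 α=1/4: [402/5, 501/4, 25]
after L4 α=3/7: [1698/35, 816/7, 124/7]
after L5 α=1/2: [4314/35, 1467/14, 1825/14]
after L7 α=3/5: [16398/175, 5058/35, 4261/35]
rounded: [94, 145, 122]

at x=3,y=0 over L1,L2,L3,L4,L5,L8:
L1 α=1/2: [26, 81/2, 141/2]
L2 α=1/7: [192/7, 390/7, 484/7]
L3 α=2/5: [3614/35, 822/7, 3454/35]
L4 α=1/8: [1131/10, 977/8, 3829/40]
L5 α=2/3: [1737/10, 1067/8, 7463/40]
L8 α=3/8: [2043/16, 7495/64, 9599/64]
rounded: [128, 117, 150]

(1,0) stack=L1,L2,L3,L4,L5,L8; from [0,0,0]:
+L1 (α=5/7) → [430/7, 565/7, 225/7]
+L2 (α=1) → [6, 154, 216]
+L3 (α=1/4) → [50, 633/4, 447/2]
+L4 (α=7/8) → [743/8, 1109/32, 2323/16]
+L5 (α=1/6) → [4819/48, 7049/192, 12959/96]
+L8 (α=2/3) → [13747/144, 98057/576, 48479/288]
→ [95, 170, 168]

(1,1) stack=L1,L2,L3,L4,L5,L8; from [0,0,0]:
+L1 (α=1/2) → [225/2, 7, 50]
+L2 (α=3/5) → [531/5, 115, 26]
+L3 (α=1/4) → [402/5, 501/4, 25]
+L4 (α=3/7) → [1698/35, 816/7, 124/7]
+L5 (α=1/2) → [4314/35, 1467/14, 1825/14]
+L8 (α=1/2) → [3312/35, 4925/28, 4639/28]
rounded: [95, 176, 166]


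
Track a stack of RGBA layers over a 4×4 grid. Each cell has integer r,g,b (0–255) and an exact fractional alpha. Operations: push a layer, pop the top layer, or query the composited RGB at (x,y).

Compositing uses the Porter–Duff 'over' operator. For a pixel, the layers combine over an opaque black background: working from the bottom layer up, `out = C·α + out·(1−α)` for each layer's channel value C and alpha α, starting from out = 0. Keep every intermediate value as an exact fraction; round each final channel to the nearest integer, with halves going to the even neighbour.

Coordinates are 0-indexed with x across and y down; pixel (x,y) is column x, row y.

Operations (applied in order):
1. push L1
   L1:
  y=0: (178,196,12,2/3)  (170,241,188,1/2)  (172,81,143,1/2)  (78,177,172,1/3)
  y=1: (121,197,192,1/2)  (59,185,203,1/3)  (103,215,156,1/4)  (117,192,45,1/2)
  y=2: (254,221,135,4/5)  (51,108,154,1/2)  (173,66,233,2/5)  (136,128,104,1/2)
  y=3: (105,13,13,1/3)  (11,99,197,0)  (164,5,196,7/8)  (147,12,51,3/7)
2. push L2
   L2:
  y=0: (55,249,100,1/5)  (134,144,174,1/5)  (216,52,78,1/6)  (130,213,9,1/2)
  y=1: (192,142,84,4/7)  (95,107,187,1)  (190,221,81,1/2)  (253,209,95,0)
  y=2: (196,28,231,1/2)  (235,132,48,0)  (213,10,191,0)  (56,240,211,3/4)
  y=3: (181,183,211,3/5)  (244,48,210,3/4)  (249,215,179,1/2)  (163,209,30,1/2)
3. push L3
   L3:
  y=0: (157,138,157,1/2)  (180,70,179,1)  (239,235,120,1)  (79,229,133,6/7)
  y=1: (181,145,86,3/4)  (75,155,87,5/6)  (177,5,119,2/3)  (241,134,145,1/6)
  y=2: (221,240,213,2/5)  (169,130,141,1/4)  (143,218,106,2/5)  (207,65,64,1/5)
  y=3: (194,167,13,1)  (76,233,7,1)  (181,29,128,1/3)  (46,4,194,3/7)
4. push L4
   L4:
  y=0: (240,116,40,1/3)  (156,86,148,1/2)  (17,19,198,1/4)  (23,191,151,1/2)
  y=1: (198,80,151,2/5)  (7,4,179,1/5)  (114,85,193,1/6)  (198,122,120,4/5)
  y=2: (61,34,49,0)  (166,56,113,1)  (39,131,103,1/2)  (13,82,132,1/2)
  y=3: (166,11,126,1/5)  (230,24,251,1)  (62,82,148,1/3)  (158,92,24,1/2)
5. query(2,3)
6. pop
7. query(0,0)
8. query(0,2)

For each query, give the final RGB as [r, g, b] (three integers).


(2,3) stack=L1,L2,L3,L4; from [0,0,0]:
after L1 α=7/8: [287/2, 35/8, 343/2]
after L2 α=1/2: [785/4, 1755/16, 701/4]
after L3 α=1/3: [1147/6, 1987/24, 319/2]
after L4 α=1/3: [1333/9, 2971/36, 467/3]
rounded: [148, 83, 156]

at x=0,y=0 over L1,L2,L3:
after L1 α=2/3: [356/3, 392/3, 8]
after L2 α=1/5: [1589/15, 463/3, 132/5]
after L3 α=1/2: [1972/15, 877/6, 917/10]
= [131, 146, 92]

query (0,2) [L1,L2,L3] — begin 0,0,0
after L1 α=4/5: [1016/5, 884/5, 108]
after L2 α=1/2: [998/5, 512/5, 339/2]
after L3 α=2/5: [5204/25, 3936/25, 1869/10]
rounded: [208, 157, 187]
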